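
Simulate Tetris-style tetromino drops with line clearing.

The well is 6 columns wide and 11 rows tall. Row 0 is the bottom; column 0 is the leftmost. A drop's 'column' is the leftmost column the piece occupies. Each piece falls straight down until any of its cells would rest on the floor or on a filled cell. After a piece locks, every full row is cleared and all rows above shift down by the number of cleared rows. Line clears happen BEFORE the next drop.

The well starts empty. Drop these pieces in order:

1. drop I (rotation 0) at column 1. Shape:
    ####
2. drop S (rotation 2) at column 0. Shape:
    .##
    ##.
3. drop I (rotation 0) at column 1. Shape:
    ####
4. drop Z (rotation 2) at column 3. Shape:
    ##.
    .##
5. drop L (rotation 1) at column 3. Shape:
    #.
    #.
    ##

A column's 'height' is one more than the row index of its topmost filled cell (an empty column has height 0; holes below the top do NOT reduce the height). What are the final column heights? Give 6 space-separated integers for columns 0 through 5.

Drop 1: I rot0 at col 1 lands with bottom-row=0; cleared 0 line(s) (total 0); column heights now [0 1 1 1 1 0], max=1
Drop 2: S rot2 at col 0 lands with bottom-row=1; cleared 0 line(s) (total 0); column heights now [2 3 3 1 1 0], max=3
Drop 3: I rot0 at col 1 lands with bottom-row=3; cleared 0 line(s) (total 0); column heights now [2 4 4 4 4 0], max=4
Drop 4: Z rot2 at col 3 lands with bottom-row=4; cleared 0 line(s) (total 0); column heights now [2 4 4 6 6 5], max=6
Drop 5: L rot1 at col 3 lands with bottom-row=6; cleared 0 line(s) (total 0); column heights now [2 4 4 9 7 5], max=9

Answer: 2 4 4 9 7 5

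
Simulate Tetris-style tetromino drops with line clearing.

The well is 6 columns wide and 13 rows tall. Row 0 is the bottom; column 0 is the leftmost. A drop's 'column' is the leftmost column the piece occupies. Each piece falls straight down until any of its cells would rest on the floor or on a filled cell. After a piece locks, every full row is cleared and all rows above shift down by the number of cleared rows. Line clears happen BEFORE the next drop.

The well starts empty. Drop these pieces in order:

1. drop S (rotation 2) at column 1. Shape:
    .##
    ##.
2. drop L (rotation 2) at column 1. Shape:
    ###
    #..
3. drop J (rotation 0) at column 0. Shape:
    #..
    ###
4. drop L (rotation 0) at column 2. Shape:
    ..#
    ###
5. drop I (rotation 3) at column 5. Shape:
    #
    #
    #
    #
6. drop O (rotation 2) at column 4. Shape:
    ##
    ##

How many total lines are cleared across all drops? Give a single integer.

Answer: 0

Derivation:
Drop 1: S rot2 at col 1 lands with bottom-row=0; cleared 0 line(s) (total 0); column heights now [0 1 2 2 0 0], max=2
Drop 2: L rot2 at col 1 lands with bottom-row=1; cleared 0 line(s) (total 0); column heights now [0 3 3 3 0 0], max=3
Drop 3: J rot0 at col 0 lands with bottom-row=3; cleared 0 line(s) (total 0); column heights now [5 4 4 3 0 0], max=5
Drop 4: L rot0 at col 2 lands with bottom-row=4; cleared 0 line(s) (total 0); column heights now [5 4 5 5 6 0], max=6
Drop 5: I rot3 at col 5 lands with bottom-row=0; cleared 0 line(s) (total 0); column heights now [5 4 5 5 6 4], max=6
Drop 6: O rot2 at col 4 lands with bottom-row=6; cleared 0 line(s) (total 0); column heights now [5 4 5 5 8 8], max=8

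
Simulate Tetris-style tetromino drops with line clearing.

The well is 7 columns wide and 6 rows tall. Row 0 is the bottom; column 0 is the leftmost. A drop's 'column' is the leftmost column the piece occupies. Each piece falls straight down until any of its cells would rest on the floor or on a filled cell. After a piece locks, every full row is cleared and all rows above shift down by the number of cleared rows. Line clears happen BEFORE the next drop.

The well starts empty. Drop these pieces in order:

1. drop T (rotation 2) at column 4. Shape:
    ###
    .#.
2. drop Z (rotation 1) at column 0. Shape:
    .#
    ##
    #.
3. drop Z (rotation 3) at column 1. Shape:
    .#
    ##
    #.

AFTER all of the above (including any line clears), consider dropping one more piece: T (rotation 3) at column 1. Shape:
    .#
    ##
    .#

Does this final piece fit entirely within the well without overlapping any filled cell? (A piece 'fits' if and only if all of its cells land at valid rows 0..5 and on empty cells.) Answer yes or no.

Drop 1: T rot2 at col 4 lands with bottom-row=0; cleared 0 line(s) (total 0); column heights now [0 0 0 0 2 2 2], max=2
Drop 2: Z rot1 at col 0 lands with bottom-row=0; cleared 0 line(s) (total 0); column heights now [2 3 0 0 2 2 2], max=3
Drop 3: Z rot3 at col 1 lands with bottom-row=3; cleared 0 line(s) (total 0); column heights now [2 5 6 0 2 2 2], max=6
Test piece T rot3 at col 1 (width 2): heights before test = [2 5 6 0 2 2 2]; fits = False

Answer: no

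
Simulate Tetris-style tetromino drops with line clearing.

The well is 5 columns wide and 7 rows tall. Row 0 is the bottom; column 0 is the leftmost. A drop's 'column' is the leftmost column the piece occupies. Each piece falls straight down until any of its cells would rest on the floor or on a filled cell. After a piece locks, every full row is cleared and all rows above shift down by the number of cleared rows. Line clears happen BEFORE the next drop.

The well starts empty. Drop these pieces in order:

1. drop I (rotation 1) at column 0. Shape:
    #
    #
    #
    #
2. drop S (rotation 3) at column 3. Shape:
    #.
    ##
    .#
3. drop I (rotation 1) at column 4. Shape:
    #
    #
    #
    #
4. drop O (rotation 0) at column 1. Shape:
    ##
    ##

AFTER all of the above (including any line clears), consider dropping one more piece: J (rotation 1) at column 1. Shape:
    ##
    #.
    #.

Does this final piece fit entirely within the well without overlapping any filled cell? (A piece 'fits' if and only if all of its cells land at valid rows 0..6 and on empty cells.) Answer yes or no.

Drop 1: I rot1 at col 0 lands with bottom-row=0; cleared 0 line(s) (total 0); column heights now [4 0 0 0 0], max=4
Drop 2: S rot3 at col 3 lands with bottom-row=0; cleared 0 line(s) (total 0); column heights now [4 0 0 3 2], max=4
Drop 3: I rot1 at col 4 lands with bottom-row=2; cleared 0 line(s) (total 0); column heights now [4 0 0 3 6], max=6
Drop 4: O rot0 at col 1 lands with bottom-row=0; cleared 1 line(s) (total 1); column heights now [3 1 1 2 5], max=5
Test piece J rot1 at col 1 (width 2): heights before test = [3 1 1 2 5]; fits = True

Answer: yes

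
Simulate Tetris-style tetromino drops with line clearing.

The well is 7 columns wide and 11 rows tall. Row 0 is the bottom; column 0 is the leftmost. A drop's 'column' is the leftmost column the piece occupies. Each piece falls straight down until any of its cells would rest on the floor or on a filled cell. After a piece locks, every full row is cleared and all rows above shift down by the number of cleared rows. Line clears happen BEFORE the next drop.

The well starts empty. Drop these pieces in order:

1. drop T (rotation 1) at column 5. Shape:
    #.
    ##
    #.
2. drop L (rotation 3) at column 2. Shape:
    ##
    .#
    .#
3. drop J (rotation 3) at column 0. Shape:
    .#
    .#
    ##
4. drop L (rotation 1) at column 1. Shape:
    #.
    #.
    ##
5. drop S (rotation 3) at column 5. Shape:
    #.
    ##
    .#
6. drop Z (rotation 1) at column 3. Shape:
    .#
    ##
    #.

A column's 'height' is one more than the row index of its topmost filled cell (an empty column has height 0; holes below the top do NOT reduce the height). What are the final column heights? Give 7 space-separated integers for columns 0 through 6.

Drop 1: T rot1 at col 5 lands with bottom-row=0; cleared 0 line(s) (total 0); column heights now [0 0 0 0 0 3 2], max=3
Drop 2: L rot3 at col 2 lands with bottom-row=0; cleared 0 line(s) (total 0); column heights now [0 0 3 3 0 3 2], max=3
Drop 3: J rot3 at col 0 lands with bottom-row=0; cleared 0 line(s) (total 0); column heights now [1 3 3 3 0 3 2], max=3
Drop 4: L rot1 at col 1 lands with bottom-row=3; cleared 0 line(s) (total 0); column heights now [1 6 4 3 0 3 2], max=6
Drop 5: S rot3 at col 5 lands with bottom-row=2; cleared 0 line(s) (total 0); column heights now [1 6 4 3 0 5 4], max=6
Drop 6: Z rot1 at col 3 lands with bottom-row=3; cleared 0 line(s) (total 0); column heights now [1 6 4 5 6 5 4], max=6

Answer: 1 6 4 5 6 5 4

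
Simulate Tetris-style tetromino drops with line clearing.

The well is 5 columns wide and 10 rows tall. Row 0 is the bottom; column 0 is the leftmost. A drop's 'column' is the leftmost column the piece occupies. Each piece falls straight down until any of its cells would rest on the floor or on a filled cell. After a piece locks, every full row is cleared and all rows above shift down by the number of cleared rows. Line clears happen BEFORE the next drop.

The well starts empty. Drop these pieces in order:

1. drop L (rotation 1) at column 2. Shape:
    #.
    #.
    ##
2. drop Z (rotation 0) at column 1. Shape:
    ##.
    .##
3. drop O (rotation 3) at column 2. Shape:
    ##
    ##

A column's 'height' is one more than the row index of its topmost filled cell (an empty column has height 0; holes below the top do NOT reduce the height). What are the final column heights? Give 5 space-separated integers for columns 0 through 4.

Answer: 0 5 7 7 0

Derivation:
Drop 1: L rot1 at col 2 lands with bottom-row=0; cleared 0 line(s) (total 0); column heights now [0 0 3 1 0], max=3
Drop 2: Z rot0 at col 1 lands with bottom-row=3; cleared 0 line(s) (total 0); column heights now [0 5 5 4 0], max=5
Drop 3: O rot3 at col 2 lands with bottom-row=5; cleared 0 line(s) (total 0); column heights now [0 5 7 7 0], max=7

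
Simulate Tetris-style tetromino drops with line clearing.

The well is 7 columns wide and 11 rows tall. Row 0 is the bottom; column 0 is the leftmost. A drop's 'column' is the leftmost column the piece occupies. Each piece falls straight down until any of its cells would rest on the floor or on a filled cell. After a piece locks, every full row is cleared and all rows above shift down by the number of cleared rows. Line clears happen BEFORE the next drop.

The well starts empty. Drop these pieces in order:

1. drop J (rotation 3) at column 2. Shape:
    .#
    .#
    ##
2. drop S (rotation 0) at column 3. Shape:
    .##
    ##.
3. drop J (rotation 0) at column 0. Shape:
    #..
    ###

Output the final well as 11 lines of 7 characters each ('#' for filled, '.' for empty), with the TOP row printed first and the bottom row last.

Drop 1: J rot3 at col 2 lands with bottom-row=0; cleared 0 line(s) (total 0); column heights now [0 0 1 3 0 0 0], max=3
Drop 2: S rot0 at col 3 lands with bottom-row=3; cleared 0 line(s) (total 0); column heights now [0 0 1 4 5 5 0], max=5
Drop 3: J rot0 at col 0 lands with bottom-row=1; cleared 0 line(s) (total 0); column heights now [3 2 2 4 5 5 0], max=5

Answer: .......
.......
.......
.......
.......
.......
....##.
...##..
#..#...
####...
..##...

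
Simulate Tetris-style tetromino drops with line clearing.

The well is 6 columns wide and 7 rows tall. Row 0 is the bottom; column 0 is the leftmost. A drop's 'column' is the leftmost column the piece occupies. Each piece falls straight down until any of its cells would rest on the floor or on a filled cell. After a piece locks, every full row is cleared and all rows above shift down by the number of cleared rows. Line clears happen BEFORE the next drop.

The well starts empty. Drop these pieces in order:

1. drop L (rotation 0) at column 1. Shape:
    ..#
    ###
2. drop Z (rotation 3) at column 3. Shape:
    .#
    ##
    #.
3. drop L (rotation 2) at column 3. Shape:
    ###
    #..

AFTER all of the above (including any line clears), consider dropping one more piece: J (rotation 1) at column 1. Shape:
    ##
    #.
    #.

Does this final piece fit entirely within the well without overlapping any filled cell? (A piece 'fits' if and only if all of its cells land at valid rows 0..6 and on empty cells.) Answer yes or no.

Answer: yes

Derivation:
Drop 1: L rot0 at col 1 lands with bottom-row=0; cleared 0 line(s) (total 0); column heights now [0 1 1 2 0 0], max=2
Drop 2: Z rot3 at col 3 lands with bottom-row=2; cleared 0 line(s) (total 0); column heights now [0 1 1 4 5 0], max=5
Drop 3: L rot2 at col 3 lands with bottom-row=4; cleared 0 line(s) (total 0); column heights now [0 1 1 6 6 6], max=6
Test piece J rot1 at col 1 (width 2): heights before test = [0 1 1 6 6 6]; fits = True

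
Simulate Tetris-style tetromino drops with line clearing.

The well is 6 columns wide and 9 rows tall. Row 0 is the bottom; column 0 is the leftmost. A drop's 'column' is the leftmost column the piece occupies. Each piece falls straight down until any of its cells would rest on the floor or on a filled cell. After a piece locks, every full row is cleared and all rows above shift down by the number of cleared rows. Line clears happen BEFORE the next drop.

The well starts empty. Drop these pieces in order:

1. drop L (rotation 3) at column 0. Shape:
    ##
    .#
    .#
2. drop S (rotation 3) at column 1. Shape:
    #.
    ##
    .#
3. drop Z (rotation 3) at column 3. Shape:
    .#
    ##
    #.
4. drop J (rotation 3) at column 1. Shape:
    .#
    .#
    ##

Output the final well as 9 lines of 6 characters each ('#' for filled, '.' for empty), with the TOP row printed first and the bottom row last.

Answer: ......
..#...
..#...
.##...
.#....
.##...
###.#.
.#.##.
.#.#..

Derivation:
Drop 1: L rot3 at col 0 lands with bottom-row=0; cleared 0 line(s) (total 0); column heights now [3 3 0 0 0 0], max=3
Drop 2: S rot3 at col 1 lands with bottom-row=2; cleared 0 line(s) (total 0); column heights now [3 5 4 0 0 0], max=5
Drop 3: Z rot3 at col 3 lands with bottom-row=0; cleared 0 line(s) (total 0); column heights now [3 5 4 2 3 0], max=5
Drop 4: J rot3 at col 1 lands with bottom-row=5; cleared 0 line(s) (total 0); column heights now [3 6 8 2 3 0], max=8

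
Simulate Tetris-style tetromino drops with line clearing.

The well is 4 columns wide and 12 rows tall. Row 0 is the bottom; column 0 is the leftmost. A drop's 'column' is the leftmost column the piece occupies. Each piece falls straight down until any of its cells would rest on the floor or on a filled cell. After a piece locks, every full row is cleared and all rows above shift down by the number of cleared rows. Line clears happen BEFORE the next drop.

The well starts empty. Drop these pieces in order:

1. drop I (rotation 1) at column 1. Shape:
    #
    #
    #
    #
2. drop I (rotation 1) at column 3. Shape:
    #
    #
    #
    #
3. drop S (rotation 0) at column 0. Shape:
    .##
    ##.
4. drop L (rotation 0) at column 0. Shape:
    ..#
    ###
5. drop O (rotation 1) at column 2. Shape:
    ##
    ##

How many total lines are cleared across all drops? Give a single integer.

Answer: 0

Derivation:
Drop 1: I rot1 at col 1 lands with bottom-row=0; cleared 0 line(s) (total 0); column heights now [0 4 0 0], max=4
Drop 2: I rot1 at col 3 lands with bottom-row=0; cleared 0 line(s) (total 0); column heights now [0 4 0 4], max=4
Drop 3: S rot0 at col 0 lands with bottom-row=4; cleared 0 line(s) (total 0); column heights now [5 6 6 4], max=6
Drop 4: L rot0 at col 0 lands with bottom-row=6; cleared 0 line(s) (total 0); column heights now [7 7 8 4], max=8
Drop 5: O rot1 at col 2 lands with bottom-row=8; cleared 0 line(s) (total 0); column heights now [7 7 10 10], max=10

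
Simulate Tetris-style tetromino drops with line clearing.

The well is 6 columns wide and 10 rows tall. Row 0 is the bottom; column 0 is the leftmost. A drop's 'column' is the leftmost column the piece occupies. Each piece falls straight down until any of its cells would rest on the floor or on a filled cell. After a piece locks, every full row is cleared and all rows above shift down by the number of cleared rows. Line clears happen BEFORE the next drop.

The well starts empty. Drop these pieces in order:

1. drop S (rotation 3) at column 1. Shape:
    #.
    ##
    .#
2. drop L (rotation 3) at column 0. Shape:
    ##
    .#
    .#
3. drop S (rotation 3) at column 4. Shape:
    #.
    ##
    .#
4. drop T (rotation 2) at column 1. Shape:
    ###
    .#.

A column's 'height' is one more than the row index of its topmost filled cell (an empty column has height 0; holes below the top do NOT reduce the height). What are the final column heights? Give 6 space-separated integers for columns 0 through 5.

Answer: 6 7 7 7 3 2

Derivation:
Drop 1: S rot3 at col 1 lands with bottom-row=0; cleared 0 line(s) (total 0); column heights now [0 3 2 0 0 0], max=3
Drop 2: L rot3 at col 0 lands with bottom-row=3; cleared 0 line(s) (total 0); column heights now [6 6 2 0 0 0], max=6
Drop 3: S rot3 at col 4 lands with bottom-row=0; cleared 0 line(s) (total 0); column heights now [6 6 2 0 3 2], max=6
Drop 4: T rot2 at col 1 lands with bottom-row=5; cleared 0 line(s) (total 0); column heights now [6 7 7 7 3 2], max=7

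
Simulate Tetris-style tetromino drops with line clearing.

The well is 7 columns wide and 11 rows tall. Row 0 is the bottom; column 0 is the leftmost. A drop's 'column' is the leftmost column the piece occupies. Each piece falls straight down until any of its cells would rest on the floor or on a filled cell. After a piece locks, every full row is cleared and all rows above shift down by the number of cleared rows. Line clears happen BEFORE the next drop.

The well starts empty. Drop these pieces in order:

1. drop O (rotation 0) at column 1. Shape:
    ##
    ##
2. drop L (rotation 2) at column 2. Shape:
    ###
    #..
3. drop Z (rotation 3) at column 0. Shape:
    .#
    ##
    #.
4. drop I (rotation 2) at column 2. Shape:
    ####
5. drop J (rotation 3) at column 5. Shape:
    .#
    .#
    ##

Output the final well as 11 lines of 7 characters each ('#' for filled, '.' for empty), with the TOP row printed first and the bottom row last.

Drop 1: O rot0 at col 1 lands with bottom-row=0; cleared 0 line(s) (total 0); column heights now [0 2 2 0 0 0 0], max=2
Drop 2: L rot2 at col 2 lands with bottom-row=2; cleared 0 line(s) (total 0); column heights now [0 2 4 4 4 0 0], max=4
Drop 3: Z rot3 at col 0 lands with bottom-row=1; cleared 0 line(s) (total 0); column heights now [3 4 4 4 4 0 0], max=4
Drop 4: I rot2 at col 2 lands with bottom-row=4; cleared 0 line(s) (total 0); column heights now [3 4 5 5 5 5 0], max=5
Drop 5: J rot3 at col 5 lands with bottom-row=5; cleared 0 line(s) (total 0); column heights now [3 4 5 5 5 6 8], max=8

Answer: .......
.......
.......
......#
......#
.....##
..####.
.####..
###....
###....
.##....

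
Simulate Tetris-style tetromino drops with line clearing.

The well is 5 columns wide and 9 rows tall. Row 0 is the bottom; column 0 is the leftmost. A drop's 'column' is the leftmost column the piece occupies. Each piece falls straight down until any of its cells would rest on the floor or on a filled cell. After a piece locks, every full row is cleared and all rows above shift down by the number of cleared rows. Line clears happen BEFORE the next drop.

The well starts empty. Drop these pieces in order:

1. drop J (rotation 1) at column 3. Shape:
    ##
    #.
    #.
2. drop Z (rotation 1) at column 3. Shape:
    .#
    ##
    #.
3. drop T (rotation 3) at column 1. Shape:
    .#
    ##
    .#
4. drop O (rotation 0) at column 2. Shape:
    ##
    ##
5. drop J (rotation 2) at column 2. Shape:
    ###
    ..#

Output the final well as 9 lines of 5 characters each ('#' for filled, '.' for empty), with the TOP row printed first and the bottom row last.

Answer: .....
..###
..###
..###
...##
...#.
..###
.###.
..##.

Derivation:
Drop 1: J rot1 at col 3 lands with bottom-row=0; cleared 0 line(s) (total 0); column heights now [0 0 0 3 3], max=3
Drop 2: Z rot1 at col 3 lands with bottom-row=3; cleared 0 line(s) (total 0); column heights now [0 0 0 5 6], max=6
Drop 3: T rot3 at col 1 lands with bottom-row=0; cleared 0 line(s) (total 0); column heights now [0 2 3 5 6], max=6
Drop 4: O rot0 at col 2 lands with bottom-row=5; cleared 0 line(s) (total 0); column heights now [0 2 7 7 6], max=7
Drop 5: J rot2 at col 2 lands with bottom-row=6; cleared 0 line(s) (total 0); column heights now [0 2 8 8 8], max=8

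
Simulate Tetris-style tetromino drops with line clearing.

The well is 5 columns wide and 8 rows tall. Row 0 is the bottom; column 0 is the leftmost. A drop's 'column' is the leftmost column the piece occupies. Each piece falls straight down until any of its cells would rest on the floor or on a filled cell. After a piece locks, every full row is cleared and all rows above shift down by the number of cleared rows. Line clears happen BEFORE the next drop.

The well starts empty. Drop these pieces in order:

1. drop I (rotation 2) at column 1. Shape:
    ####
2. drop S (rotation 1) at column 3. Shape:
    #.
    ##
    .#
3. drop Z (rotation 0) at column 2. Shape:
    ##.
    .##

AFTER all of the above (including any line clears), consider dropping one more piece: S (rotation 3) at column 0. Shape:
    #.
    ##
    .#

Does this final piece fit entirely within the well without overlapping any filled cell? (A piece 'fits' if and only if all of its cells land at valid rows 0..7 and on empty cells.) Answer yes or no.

Drop 1: I rot2 at col 1 lands with bottom-row=0; cleared 0 line(s) (total 0); column heights now [0 1 1 1 1], max=1
Drop 2: S rot1 at col 3 lands with bottom-row=1; cleared 0 line(s) (total 0); column heights now [0 1 1 4 3], max=4
Drop 3: Z rot0 at col 2 lands with bottom-row=4; cleared 0 line(s) (total 0); column heights now [0 1 6 6 5], max=6
Test piece S rot3 at col 0 (width 2): heights before test = [0 1 6 6 5]; fits = True

Answer: yes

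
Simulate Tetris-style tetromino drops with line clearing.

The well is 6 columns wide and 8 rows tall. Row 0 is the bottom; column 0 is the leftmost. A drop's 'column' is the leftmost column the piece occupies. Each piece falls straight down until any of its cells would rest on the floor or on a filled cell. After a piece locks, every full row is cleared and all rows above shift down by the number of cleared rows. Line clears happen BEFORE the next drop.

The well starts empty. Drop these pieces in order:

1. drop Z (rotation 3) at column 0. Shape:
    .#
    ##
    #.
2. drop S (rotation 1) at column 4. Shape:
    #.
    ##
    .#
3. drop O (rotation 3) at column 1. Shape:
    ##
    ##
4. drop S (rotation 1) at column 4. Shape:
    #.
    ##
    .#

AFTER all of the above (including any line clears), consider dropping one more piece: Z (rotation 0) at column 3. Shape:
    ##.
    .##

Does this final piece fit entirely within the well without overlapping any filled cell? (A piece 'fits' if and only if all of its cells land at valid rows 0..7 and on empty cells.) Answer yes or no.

Answer: yes

Derivation:
Drop 1: Z rot3 at col 0 lands with bottom-row=0; cleared 0 line(s) (total 0); column heights now [2 3 0 0 0 0], max=3
Drop 2: S rot1 at col 4 lands with bottom-row=0; cleared 0 line(s) (total 0); column heights now [2 3 0 0 3 2], max=3
Drop 3: O rot3 at col 1 lands with bottom-row=3; cleared 0 line(s) (total 0); column heights now [2 5 5 0 3 2], max=5
Drop 4: S rot1 at col 4 lands with bottom-row=2; cleared 0 line(s) (total 0); column heights now [2 5 5 0 5 4], max=5
Test piece Z rot0 at col 3 (width 3): heights before test = [2 5 5 0 5 4]; fits = True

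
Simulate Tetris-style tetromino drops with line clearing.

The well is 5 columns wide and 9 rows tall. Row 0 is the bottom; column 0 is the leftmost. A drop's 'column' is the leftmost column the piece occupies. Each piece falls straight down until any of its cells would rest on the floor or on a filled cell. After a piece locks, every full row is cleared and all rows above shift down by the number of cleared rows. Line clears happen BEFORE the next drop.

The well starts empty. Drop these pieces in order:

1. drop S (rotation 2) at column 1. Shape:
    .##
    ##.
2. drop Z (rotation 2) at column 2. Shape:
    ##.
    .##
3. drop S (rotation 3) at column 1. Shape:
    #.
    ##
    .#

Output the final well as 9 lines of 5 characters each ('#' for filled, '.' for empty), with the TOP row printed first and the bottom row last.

Answer: .....
.....
.#...
.##..
..#..
..##.
...##
..##.
.##..

Derivation:
Drop 1: S rot2 at col 1 lands with bottom-row=0; cleared 0 line(s) (total 0); column heights now [0 1 2 2 0], max=2
Drop 2: Z rot2 at col 2 lands with bottom-row=2; cleared 0 line(s) (total 0); column heights now [0 1 4 4 3], max=4
Drop 3: S rot3 at col 1 lands with bottom-row=4; cleared 0 line(s) (total 0); column heights now [0 7 6 4 3], max=7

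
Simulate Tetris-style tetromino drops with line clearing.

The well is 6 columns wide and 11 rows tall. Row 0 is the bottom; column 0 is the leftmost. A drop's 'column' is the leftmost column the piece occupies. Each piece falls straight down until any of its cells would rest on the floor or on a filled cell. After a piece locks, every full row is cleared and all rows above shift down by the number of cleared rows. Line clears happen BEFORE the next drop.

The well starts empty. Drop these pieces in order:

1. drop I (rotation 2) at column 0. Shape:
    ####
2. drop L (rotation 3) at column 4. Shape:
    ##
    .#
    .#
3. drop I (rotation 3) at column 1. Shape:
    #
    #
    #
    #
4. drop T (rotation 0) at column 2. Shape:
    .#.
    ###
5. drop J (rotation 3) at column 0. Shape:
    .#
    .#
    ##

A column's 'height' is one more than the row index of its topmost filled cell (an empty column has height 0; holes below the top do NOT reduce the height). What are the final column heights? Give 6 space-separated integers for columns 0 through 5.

Drop 1: I rot2 at col 0 lands with bottom-row=0; cleared 0 line(s) (total 0); column heights now [1 1 1 1 0 0], max=1
Drop 2: L rot3 at col 4 lands with bottom-row=0; cleared 0 line(s) (total 0); column heights now [1 1 1 1 3 3], max=3
Drop 3: I rot3 at col 1 lands with bottom-row=1; cleared 0 line(s) (total 0); column heights now [1 5 1 1 3 3], max=5
Drop 4: T rot0 at col 2 lands with bottom-row=3; cleared 0 line(s) (total 0); column heights now [1 5 4 5 4 3], max=5
Drop 5: J rot3 at col 0 lands with bottom-row=5; cleared 0 line(s) (total 0); column heights now [6 8 4 5 4 3], max=8

Answer: 6 8 4 5 4 3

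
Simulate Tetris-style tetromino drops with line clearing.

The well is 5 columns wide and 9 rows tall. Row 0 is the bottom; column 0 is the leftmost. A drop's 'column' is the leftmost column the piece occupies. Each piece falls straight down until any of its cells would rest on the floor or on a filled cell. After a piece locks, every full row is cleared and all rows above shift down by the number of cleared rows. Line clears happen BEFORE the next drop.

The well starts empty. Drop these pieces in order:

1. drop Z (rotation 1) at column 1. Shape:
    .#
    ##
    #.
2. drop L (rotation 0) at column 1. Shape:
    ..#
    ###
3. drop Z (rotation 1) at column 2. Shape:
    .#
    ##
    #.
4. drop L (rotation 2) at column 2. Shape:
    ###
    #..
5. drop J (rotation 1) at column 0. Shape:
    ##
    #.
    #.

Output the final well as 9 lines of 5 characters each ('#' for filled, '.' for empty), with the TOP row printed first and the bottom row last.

Drop 1: Z rot1 at col 1 lands with bottom-row=0; cleared 0 line(s) (total 0); column heights now [0 2 3 0 0], max=3
Drop 2: L rot0 at col 1 lands with bottom-row=3; cleared 0 line(s) (total 0); column heights now [0 4 4 5 0], max=5
Drop 3: Z rot1 at col 2 lands with bottom-row=4; cleared 0 line(s) (total 0); column heights now [0 4 6 7 0], max=7
Drop 4: L rot2 at col 2 lands with bottom-row=6; cleared 0 line(s) (total 0); column heights now [0 4 8 8 8], max=8
Drop 5: J rot1 at col 0 lands with bottom-row=2; cleared 0 line(s) (total 0); column heights now [5 5 8 8 8], max=8

Answer: .....
..###
..##.
..##.
####.
####.
#.#..
.##..
.#...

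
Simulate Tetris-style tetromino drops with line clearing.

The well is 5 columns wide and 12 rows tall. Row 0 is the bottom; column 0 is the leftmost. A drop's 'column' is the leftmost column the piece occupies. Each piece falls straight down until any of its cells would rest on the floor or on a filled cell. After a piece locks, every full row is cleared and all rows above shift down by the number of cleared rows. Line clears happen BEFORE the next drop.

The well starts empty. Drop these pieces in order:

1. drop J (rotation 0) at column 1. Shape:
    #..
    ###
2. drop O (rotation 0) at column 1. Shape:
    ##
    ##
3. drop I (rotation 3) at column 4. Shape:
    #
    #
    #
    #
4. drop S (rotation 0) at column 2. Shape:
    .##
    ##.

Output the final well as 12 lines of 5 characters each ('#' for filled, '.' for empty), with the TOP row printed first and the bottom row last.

Drop 1: J rot0 at col 1 lands with bottom-row=0; cleared 0 line(s) (total 0); column heights now [0 2 1 1 0], max=2
Drop 2: O rot0 at col 1 lands with bottom-row=2; cleared 0 line(s) (total 0); column heights now [0 4 4 1 0], max=4
Drop 3: I rot3 at col 4 lands with bottom-row=0; cleared 0 line(s) (total 0); column heights now [0 4 4 1 4], max=4
Drop 4: S rot0 at col 2 lands with bottom-row=4; cleared 0 line(s) (total 0); column heights now [0 4 5 6 6], max=6

Answer: .....
.....
.....
.....
.....
.....
...##
..##.
.##.#
.##.#
.#..#
.####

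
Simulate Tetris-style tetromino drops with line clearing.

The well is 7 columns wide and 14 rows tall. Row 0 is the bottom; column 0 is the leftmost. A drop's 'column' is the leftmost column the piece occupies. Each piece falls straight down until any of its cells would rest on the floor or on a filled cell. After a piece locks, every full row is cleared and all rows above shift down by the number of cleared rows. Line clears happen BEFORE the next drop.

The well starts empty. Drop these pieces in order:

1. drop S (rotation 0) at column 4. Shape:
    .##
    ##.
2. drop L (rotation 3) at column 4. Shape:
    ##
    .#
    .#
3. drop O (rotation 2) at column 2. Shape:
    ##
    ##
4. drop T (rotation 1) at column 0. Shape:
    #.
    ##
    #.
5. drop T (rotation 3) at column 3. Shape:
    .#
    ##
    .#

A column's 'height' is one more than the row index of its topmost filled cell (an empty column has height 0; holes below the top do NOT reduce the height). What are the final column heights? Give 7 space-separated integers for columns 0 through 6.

Drop 1: S rot0 at col 4 lands with bottom-row=0; cleared 0 line(s) (total 0); column heights now [0 0 0 0 1 2 2], max=2
Drop 2: L rot3 at col 4 lands with bottom-row=2; cleared 0 line(s) (total 0); column heights now [0 0 0 0 5 5 2], max=5
Drop 3: O rot2 at col 2 lands with bottom-row=0; cleared 0 line(s) (total 0); column heights now [0 0 2 2 5 5 2], max=5
Drop 4: T rot1 at col 0 lands with bottom-row=0; cleared 0 line(s) (total 0); column heights now [3 2 2 2 5 5 2], max=5
Drop 5: T rot3 at col 3 lands with bottom-row=5; cleared 0 line(s) (total 0); column heights now [3 2 2 7 8 5 2], max=8

Answer: 3 2 2 7 8 5 2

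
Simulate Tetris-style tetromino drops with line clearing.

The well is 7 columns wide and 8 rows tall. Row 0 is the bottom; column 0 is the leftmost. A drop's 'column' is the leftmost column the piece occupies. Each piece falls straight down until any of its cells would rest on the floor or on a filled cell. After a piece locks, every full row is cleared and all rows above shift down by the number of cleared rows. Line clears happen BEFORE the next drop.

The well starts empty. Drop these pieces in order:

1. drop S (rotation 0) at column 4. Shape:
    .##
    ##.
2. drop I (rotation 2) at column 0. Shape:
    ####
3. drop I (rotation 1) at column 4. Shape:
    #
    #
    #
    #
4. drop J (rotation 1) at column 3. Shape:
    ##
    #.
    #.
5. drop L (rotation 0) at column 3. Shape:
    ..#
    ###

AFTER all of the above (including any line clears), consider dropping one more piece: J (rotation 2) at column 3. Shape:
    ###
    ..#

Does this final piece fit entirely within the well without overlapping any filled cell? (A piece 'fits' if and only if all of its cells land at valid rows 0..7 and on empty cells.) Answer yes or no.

Answer: no

Derivation:
Drop 1: S rot0 at col 4 lands with bottom-row=0; cleared 0 line(s) (total 0); column heights now [0 0 0 0 1 2 2], max=2
Drop 2: I rot2 at col 0 lands with bottom-row=0; cleared 0 line(s) (total 0); column heights now [1 1 1 1 1 2 2], max=2
Drop 3: I rot1 at col 4 lands with bottom-row=1; cleared 0 line(s) (total 0); column heights now [1 1 1 1 5 2 2], max=5
Drop 4: J rot1 at col 3 lands with bottom-row=3; cleared 0 line(s) (total 0); column heights now [1 1 1 6 6 2 2], max=6
Drop 5: L rot0 at col 3 lands with bottom-row=6; cleared 0 line(s) (total 0); column heights now [1 1 1 7 7 8 2], max=8
Test piece J rot2 at col 3 (width 3): heights before test = [1 1 1 7 7 8 2]; fits = False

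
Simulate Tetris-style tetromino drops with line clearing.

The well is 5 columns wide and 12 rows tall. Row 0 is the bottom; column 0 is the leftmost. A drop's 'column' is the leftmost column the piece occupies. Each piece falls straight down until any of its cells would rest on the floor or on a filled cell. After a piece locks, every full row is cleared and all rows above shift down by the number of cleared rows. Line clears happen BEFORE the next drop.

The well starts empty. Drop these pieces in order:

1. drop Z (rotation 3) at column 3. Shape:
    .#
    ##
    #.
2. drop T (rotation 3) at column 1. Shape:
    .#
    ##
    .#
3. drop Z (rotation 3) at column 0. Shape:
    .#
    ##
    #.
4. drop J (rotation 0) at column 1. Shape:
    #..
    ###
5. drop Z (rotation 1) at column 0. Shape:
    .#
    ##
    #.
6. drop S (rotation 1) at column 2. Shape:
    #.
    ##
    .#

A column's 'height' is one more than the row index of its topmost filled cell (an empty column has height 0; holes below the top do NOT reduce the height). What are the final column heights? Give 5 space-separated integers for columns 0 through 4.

Drop 1: Z rot3 at col 3 lands with bottom-row=0; cleared 0 line(s) (total 0); column heights now [0 0 0 2 3], max=3
Drop 2: T rot3 at col 1 lands with bottom-row=0; cleared 0 line(s) (total 0); column heights now [0 2 3 2 3], max=3
Drop 3: Z rot3 at col 0 lands with bottom-row=1; cleared 1 line(s) (total 1); column heights now [2 3 2 1 2], max=3
Drop 4: J rot0 at col 1 lands with bottom-row=3; cleared 0 line(s) (total 1); column heights now [2 5 4 4 2], max=5
Drop 5: Z rot1 at col 0 lands with bottom-row=4; cleared 0 line(s) (total 1); column heights now [6 7 4 4 2], max=7
Drop 6: S rot1 at col 2 lands with bottom-row=4; cleared 0 line(s) (total 1); column heights now [6 7 7 6 2], max=7

Answer: 6 7 7 6 2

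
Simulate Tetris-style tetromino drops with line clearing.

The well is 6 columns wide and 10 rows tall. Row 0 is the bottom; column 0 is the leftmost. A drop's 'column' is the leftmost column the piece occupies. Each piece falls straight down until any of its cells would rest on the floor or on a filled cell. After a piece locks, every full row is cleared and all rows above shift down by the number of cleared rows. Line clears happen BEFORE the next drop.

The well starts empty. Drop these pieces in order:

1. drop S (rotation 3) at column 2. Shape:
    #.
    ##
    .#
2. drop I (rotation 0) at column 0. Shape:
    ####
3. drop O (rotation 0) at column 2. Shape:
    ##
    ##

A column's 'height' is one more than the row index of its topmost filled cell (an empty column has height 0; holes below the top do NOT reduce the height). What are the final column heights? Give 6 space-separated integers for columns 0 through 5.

Drop 1: S rot3 at col 2 lands with bottom-row=0; cleared 0 line(s) (total 0); column heights now [0 0 3 2 0 0], max=3
Drop 2: I rot0 at col 0 lands with bottom-row=3; cleared 0 line(s) (total 0); column heights now [4 4 4 4 0 0], max=4
Drop 3: O rot0 at col 2 lands with bottom-row=4; cleared 0 line(s) (total 0); column heights now [4 4 6 6 0 0], max=6

Answer: 4 4 6 6 0 0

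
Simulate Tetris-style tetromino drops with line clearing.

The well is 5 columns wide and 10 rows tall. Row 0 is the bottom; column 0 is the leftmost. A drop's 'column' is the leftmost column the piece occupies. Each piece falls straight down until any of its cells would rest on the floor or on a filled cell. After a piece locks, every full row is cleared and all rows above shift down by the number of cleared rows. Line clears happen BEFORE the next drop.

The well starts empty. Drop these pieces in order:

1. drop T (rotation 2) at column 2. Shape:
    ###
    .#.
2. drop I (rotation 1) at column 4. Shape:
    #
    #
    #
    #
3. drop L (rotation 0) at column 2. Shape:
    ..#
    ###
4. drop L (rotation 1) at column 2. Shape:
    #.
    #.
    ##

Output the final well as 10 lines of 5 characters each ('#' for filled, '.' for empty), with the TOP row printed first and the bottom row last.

Answer: ..#..
..#..
..###
..###
....#
....#
....#
....#
..###
...#.

Derivation:
Drop 1: T rot2 at col 2 lands with bottom-row=0; cleared 0 line(s) (total 0); column heights now [0 0 2 2 2], max=2
Drop 2: I rot1 at col 4 lands with bottom-row=2; cleared 0 line(s) (total 0); column heights now [0 0 2 2 6], max=6
Drop 3: L rot0 at col 2 lands with bottom-row=6; cleared 0 line(s) (total 0); column heights now [0 0 7 7 8], max=8
Drop 4: L rot1 at col 2 lands with bottom-row=7; cleared 0 line(s) (total 0); column heights now [0 0 10 8 8], max=10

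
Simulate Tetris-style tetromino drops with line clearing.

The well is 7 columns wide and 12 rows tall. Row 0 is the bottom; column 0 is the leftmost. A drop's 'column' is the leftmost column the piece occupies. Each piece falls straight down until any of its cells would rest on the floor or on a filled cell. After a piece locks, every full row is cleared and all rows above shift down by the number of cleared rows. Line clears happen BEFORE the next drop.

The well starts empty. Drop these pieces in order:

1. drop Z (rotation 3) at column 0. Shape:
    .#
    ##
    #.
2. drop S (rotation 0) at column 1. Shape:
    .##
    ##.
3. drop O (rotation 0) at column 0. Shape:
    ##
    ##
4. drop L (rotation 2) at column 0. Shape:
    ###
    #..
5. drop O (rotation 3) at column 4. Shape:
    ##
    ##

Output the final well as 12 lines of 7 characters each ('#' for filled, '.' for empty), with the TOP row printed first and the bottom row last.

Answer: .......
.......
.......
.......
###....
#......
##.....
####...
.##....
.#.....
##..##.
#...##.

Derivation:
Drop 1: Z rot3 at col 0 lands with bottom-row=0; cleared 0 line(s) (total 0); column heights now [2 3 0 0 0 0 0], max=3
Drop 2: S rot0 at col 1 lands with bottom-row=3; cleared 0 line(s) (total 0); column heights now [2 4 5 5 0 0 0], max=5
Drop 3: O rot0 at col 0 lands with bottom-row=4; cleared 0 line(s) (total 0); column heights now [6 6 5 5 0 0 0], max=6
Drop 4: L rot2 at col 0 lands with bottom-row=6; cleared 0 line(s) (total 0); column heights now [8 8 8 5 0 0 0], max=8
Drop 5: O rot3 at col 4 lands with bottom-row=0; cleared 0 line(s) (total 0); column heights now [8 8 8 5 2 2 0], max=8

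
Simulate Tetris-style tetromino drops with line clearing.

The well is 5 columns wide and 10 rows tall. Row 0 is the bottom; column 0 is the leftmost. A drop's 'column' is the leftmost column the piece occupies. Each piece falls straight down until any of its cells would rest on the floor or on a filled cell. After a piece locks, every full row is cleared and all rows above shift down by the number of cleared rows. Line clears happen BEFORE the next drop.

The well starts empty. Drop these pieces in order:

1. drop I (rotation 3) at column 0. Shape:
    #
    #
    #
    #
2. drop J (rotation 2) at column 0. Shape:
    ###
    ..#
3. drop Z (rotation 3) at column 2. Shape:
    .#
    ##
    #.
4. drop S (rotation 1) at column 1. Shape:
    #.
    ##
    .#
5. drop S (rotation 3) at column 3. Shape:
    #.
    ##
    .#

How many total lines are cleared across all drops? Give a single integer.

Answer: 0

Derivation:
Drop 1: I rot3 at col 0 lands with bottom-row=0; cleared 0 line(s) (total 0); column heights now [4 0 0 0 0], max=4
Drop 2: J rot2 at col 0 lands with bottom-row=3; cleared 0 line(s) (total 0); column heights now [5 5 5 0 0], max=5
Drop 3: Z rot3 at col 2 lands with bottom-row=5; cleared 0 line(s) (total 0); column heights now [5 5 7 8 0], max=8
Drop 4: S rot1 at col 1 lands with bottom-row=7; cleared 0 line(s) (total 0); column heights now [5 10 9 8 0], max=10
Drop 5: S rot3 at col 3 lands with bottom-row=7; cleared 0 line(s) (total 0); column heights now [5 10 9 10 9], max=10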